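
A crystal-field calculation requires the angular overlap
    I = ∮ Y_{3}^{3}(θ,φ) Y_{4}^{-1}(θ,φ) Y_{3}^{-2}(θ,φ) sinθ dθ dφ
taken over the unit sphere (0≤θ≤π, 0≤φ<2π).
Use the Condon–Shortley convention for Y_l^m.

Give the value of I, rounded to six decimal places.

Checks pass: Σm=0; 10 even; l₃=3∈[1,7].
(2·3+1)(2·4+1)(2·3+1) = 441
Δ: 4! 2! 4! / 11! → 1/34650
sum: t=1:−1/72 t=2:+1/16 t=3:−1/72 = 5/144
3j²(3 4 3; 0 0 0) = Δ·Π!·Σ² = 2/77  (sign -1)
sum: t=0:+1/288 = 1/288
3j²(3 4 3; 3 -1 -2) = Δ·Π!·Σ² = 5/231  (sign -1)
combine: 4πI² = 441·2/77·5/231 = 30/121
take √, sign +1: I = 0.14046335

0.140463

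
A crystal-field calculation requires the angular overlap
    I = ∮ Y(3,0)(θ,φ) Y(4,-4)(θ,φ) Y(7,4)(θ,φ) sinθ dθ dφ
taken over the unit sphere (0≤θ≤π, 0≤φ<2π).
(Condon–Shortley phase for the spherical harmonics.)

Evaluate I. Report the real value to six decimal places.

Rules hold: Σm=0, L=14 even, 1≤7≤7.
N = 7·9·15 = 945
Δ = 0!·6!·8!/15! = 1/45045
Racah Σ t=0..0: t=0:+1/20736 = 1/20736
⇒ 3j(3 4 7; 0 0 0)² = 35/1287, sgn -1
Racah Σ t=0..0: t=0:+1/1451520 = 1/1451520
⇒ 3j(3 4 7; 0 -4 4)² = 1/273, sgn -1
4πI² = N·(3j₀)²·(3jₘ)² = 175/1859
I = +1·√(0.0941366/4π) = 0.08655146

0.086551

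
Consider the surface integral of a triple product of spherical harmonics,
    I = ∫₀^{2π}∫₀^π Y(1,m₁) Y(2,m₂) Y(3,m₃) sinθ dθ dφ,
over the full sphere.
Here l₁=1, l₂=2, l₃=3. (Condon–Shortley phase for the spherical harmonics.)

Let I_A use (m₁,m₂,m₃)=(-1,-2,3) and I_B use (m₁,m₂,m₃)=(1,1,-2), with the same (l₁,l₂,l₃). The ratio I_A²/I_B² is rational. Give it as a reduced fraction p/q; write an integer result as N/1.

3/2

l's match ⇒ only the (l;m) 3-j factors differ between A and B.
A: triangle coeff Δ(1,2,3) = 1/105; Σ_t [0,0]: t=0:+1/48 = 1/48; (3j)²=1/7 [(1 2 3; -1 -2 3)], sign=+1
B: triangle coeff Δ(1,2,3) = 1/105; Σ_t [0,0]: t=0:+1/12 = 1/12; (3j)²=2/21 [(1 2 3; 1 1 -2)], sign=-1
I_A²/I_B² = (1/7)/(2/21) = 3/2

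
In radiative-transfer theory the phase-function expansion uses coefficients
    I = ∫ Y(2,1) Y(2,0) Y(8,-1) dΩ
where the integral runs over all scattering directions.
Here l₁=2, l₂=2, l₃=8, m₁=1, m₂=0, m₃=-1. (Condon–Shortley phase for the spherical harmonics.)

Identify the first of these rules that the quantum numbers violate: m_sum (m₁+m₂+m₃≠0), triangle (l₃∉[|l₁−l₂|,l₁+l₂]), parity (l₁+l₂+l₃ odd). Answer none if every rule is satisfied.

m₁+m₂+m₃ = 1 + 0 − 1 = 0  ✓
triangle: |2−2|=0 ≤ l₃=8 ≤ 2+2=4  ✗
parity: l₁+l₂+l₃ = 12 is even

triangle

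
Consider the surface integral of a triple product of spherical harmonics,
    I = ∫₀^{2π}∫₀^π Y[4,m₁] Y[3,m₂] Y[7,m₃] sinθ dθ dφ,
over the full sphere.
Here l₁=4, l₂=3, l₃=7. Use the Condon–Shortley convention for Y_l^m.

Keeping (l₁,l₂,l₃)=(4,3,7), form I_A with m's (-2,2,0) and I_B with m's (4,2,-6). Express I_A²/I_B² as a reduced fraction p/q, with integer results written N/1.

49/429

Shared (l₁,l₂,l₃)=(4,3,7): N and (l;000)² cancel in I_A²/I_B².
A: Δ = 0!·8!·6!/15! = 1/45045; Racah Σ t=0..0: t=0:+1/172800 = 1/172800; ⇒ 3j(4 3 7; -2 2 0)² = 7/2145, sgn -1
B: Δ = 0!·8!·6!/15! = 1/45045; Racah Σ t=0..0: t=0:+1/4838400 = 1/4838400; ⇒ 3j(4 3 7; 4 2 -6)² = 1/35, sgn -1
I_A²/I_B² = (7/2145)/(1/35) = 49/429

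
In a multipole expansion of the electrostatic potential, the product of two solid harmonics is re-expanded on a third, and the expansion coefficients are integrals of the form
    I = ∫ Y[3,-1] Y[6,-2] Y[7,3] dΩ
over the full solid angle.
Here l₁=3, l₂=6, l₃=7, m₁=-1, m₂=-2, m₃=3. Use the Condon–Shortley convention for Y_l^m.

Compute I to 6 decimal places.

-0.150285

Checks pass: Σm=0; 16 even; l₃=7∈[3,9].
(2·3+1)(2·6+1)(2·7+1) = 1365
Δ: 2! 4! 10! / 17! → 1/2042040
sum: t=0:+1/207360 t=1:−1/57600 t=2:+1/207360 = -1/129600
3j²(3 6 7; 0 0 0) = Δ·Π!·Σ² = 168/12155  (sign +1)
sum: t=0:+1/829440 t=1:−1/181440 t=2:+1/645120 = -1/362880
3j²(3 6 7; -1 -2 3) = Δ·Π!·Σ² = 256/17017  (sign -1)
combine: 4πI² = 1365·168/12155·256/17017 = 129024/454597
take √, sign -1: I = -0.15028548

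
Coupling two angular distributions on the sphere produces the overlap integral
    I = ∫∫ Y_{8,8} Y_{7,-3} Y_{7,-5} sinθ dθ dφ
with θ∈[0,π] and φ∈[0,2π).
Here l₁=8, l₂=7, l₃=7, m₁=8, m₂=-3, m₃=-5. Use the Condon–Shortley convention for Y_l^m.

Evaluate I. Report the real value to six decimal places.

-0.154479

Rules hold: Σm=0, L=22 even, 1≤7≤15.
N = 17·15·15 = 3825
Δ = 8!·8!·6!/23! = 1/22086194130
Racah Σ t=1..7: t=1:−1/18289152000 t=2:+1/248832000 t=3:−1/24883200 t=4:+1/11943936 t=5:−1/24883200 t=6:+1/248832000 t=7:−1/18289152000 = 11/975421440
⇒ 3j(8 7 7; 0 0 0)² = 1750/289731, sgn -1
Racah Σ t=0..0: t=0:+1/78033715200 = 1/78033715200
⇒ 3j(8 7 7; 8 -3 -5)² = 675/52003, sgn +1
4πI² = N·(3j₀)²·(3jₘ)² = 12656250/42204149
I = -1·√(0.299882/4π) = -0.15447920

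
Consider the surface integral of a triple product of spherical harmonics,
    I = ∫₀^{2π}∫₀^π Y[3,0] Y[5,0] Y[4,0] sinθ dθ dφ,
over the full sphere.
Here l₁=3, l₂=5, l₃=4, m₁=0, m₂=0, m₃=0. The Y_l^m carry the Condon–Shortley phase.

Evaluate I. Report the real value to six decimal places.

0.148374

Rules hold: Σm=0, L=12 even, 2≤4≤8.
N = 7·11·9 = 693
Δ = 4!·2!·6!/13! = 1/180180
Racah Σ t=1..3: t=1:−1/576 t=2:+1/144 t=3:−1/576 = 1/288
⇒ 3j(3 5 4; 0 0 0)² = 20/1001, sgn +1
(m-triple is (0,0,0) — same symbol as above.)
4πI² = N·(3j₀)²·(3jₘ)² = 3600/13013
I = +1·√(0.276646/4π) = 0.14837393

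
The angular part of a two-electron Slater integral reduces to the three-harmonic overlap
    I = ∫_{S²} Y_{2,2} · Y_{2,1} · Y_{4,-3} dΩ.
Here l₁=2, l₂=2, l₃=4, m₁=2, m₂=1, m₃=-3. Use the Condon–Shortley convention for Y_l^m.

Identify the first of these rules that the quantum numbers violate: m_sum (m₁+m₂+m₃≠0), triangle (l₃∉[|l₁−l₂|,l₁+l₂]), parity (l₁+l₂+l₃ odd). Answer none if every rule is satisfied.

none

azimuthal sum: 2 + 1 − 3 = 0  ✓
0 ≤ 4 ≤ 4 (triangle on l)  ✓
L = 2 + 2 + 4 = 8 (even)  ✓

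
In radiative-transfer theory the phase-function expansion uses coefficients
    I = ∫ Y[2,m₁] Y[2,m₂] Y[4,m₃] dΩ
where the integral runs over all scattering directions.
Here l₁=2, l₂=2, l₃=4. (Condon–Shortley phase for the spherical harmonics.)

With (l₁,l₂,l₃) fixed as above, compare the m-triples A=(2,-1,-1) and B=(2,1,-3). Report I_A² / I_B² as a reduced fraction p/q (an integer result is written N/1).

Shared (l₁,l₂,l₃)=(2,2,4): N and (l;000)² cancel in I_A²/I_B².
A: Δ = 0!·4!·4!/9! = 1/630; Racah Σ t=0..0: t=0:+1/144 = 1/144; ⇒ 3j(2 2 4; 2 -1 -1)² = 1/126, sgn -1
B: Δ = 0!·4!·4!/9! = 1/630; Racah Σ t=0..0: t=0:+1/144 = 1/144; ⇒ 3j(2 2 4; 2 1 -3)² = 1/18, sgn -1
I_A²/I_B² = (1/126)/(1/18) = 1/7

1/7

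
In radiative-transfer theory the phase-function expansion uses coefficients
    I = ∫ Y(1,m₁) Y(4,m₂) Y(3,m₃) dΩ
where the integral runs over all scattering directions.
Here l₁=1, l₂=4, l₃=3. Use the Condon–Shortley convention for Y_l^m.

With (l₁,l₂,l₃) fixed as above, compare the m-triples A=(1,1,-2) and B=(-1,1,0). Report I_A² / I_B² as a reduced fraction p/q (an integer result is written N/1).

l's match ⇒ only the (l;m) 3-j factors differ between A and B.
A: triangle coeff Δ(1,4,3) = 1/252; Σ_t [0,0]: t=0:+1/240 = 1/240; (3j)²=1/84 [(1 4 3; 1 1 -2)], sign=-1
B: triangle coeff Δ(1,4,3) = 1/252; Σ_t [2,2]: t=2:+1/72 = 1/72; (3j)²=5/126 [(1 4 3; -1 1 0)], sign=-1
I_A²/I_B² = (1/84)/(5/126) = 3/10

3/10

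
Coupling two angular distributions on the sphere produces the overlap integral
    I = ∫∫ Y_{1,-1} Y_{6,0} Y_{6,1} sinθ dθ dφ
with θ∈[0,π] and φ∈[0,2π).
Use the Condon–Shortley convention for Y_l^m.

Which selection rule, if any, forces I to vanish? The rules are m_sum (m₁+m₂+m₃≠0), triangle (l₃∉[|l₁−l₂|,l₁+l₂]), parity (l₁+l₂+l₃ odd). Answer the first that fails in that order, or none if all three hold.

Σmᵢ = 0  ✓
l₃∈[|l₁−l₂|,l₁+l₂]=[5,7], have l₃=6  ✓
Σlᵢ = 13 ⇒ odd  ✗

parity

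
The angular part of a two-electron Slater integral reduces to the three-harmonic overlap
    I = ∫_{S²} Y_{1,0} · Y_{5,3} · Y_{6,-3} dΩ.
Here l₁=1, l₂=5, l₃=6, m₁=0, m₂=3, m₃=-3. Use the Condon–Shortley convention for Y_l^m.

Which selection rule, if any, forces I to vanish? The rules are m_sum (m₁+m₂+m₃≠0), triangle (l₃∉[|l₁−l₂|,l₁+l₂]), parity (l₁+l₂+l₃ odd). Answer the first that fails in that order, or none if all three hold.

none

Σmᵢ = 0  ✓
l₃∈[|l₁−l₂|,l₁+l₂]=[4,6], have l₃=6  ✓
Σlᵢ = 12 ⇒ even  ✓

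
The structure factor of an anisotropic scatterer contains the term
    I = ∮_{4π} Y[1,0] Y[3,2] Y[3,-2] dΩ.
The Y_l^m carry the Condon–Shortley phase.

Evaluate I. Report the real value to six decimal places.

0.000000

Σlᵢ=7 odd — θ-integrand is odd under cosθ→−cosθ; I=0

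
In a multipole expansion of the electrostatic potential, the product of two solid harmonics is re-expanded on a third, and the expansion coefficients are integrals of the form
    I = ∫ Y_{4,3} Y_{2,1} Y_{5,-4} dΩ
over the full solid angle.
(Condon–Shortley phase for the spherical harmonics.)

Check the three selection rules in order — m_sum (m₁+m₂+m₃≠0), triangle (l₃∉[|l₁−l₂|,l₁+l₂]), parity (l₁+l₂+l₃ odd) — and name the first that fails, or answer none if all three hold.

parity

Σmᵢ = 0  ✓
l₃∈[|l₁−l₂|,l₁+l₂]=[2,6], have l₃=5  ✓
Σlᵢ = 11 ⇒ odd  ✗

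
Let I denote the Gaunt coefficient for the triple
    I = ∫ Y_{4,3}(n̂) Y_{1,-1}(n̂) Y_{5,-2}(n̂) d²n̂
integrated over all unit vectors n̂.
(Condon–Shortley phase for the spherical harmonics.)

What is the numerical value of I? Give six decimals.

0.085055

Checks pass: Σm=0; 10 even; l₃=5∈[3,5].
(2·4+1)(2·1+1)(2·5+1) = 297
Δ: 0! 8! 2! / 11! → 1/495
sum: t=0:+1/576 = 1/576
3j²(4 1 5; 0 0 0) = Δ·Π!·Σ² = 5/99  (sign -1)
sum: t=0:+1/10080 = 1/10080
3j²(4 1 5; 3 -1 -2) = Δ·Π!·Σ² = 1/165  (sign -1)
combine: 4πI² = 297·5/99·1/165 = 1/11
take √, sign +1: I = 0.08505478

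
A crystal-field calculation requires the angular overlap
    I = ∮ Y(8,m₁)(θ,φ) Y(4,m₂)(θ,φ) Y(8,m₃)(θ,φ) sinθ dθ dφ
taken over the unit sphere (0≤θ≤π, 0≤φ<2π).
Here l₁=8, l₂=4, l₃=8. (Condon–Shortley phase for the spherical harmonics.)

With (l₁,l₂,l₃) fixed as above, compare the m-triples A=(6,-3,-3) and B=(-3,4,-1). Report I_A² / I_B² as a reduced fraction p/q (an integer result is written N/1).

Same 8,4,8: normalisation and zero-m 3j drop out of the ratio.
A: Δ: 4! 12! 4! / 21! → 1/185175900; sum: t=0:+1/1045094400 t=1:−1/5748019200 = 1/1277337600; 3j²(8 4 8; 6 -3 -3) = Δ·Π!·Σ² = 9/646  (sign -1)
B: Δ: 4! 12! 4! / 21! → 1/185175900; sum: t=4:+1/348364800 = 1/348364800; 3j²(8 4 8; -3 4 -1) = Δ·Π!·Σ² = 66/4199  (sign -1)
I_A²/I_B² = (9/646)/(66/4199) = 39/44

39/44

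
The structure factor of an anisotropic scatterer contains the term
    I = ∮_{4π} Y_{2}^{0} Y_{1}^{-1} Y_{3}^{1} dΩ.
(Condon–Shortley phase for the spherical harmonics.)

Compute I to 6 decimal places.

-0.202301

Checks pass: Σm=0; 6 even; l₃=3∈[1,3].
(2·2+1)(2·1+1)(2·3+1) = 105
Δ: 0! 4! 2! / 7! → 1/105
sum: t=0:+1/4 = 1/4
3j²(2 1 3; 0 0 0) = Δ·Π!·Σ² = 3/35  (sign -1)
sum: t=0:+1/8 = 1/8
3j²(2 1 3; 0 -1 1) = Δ·Π!·Σ² = 2/35  (sign +1)
combine: 4πI² = 105·3/35·2/35 = 18/35
take √, sign -1: I = -0.20230066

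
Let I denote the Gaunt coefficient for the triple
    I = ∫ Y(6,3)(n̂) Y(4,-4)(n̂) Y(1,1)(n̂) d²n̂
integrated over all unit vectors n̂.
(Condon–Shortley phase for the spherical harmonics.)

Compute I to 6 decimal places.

0.000000

|6−4|≤1≤6+4 violated ⇒ I = 0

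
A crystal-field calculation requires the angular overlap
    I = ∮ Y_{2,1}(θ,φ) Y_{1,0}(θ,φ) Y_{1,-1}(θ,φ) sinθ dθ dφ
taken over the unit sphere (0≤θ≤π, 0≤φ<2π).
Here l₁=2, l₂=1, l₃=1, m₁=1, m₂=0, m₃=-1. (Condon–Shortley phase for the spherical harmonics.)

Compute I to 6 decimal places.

-0.218510

m-sum 0 ✓  L=4 even ✓  1≤1≤3 ✓
Π(2lᵢ+1) = 5×3×3 = 45
triangle coeff Δ(2,1,1) = 1/30
Σ_t [1,1]: t=1:−1/1 = -1/1
(3j)²=2/15 [(2 1 1; 0 0 0)], sign=+1
Σ_t [1,1]: t=1:−1/2 = -1/2
(3j)²=1/10 [(2 1 1; 1 0 -1)], sign=-1
⇒ 4πI² = 3/5
I = (-1)√(3/5/(4π)) = -0.21850969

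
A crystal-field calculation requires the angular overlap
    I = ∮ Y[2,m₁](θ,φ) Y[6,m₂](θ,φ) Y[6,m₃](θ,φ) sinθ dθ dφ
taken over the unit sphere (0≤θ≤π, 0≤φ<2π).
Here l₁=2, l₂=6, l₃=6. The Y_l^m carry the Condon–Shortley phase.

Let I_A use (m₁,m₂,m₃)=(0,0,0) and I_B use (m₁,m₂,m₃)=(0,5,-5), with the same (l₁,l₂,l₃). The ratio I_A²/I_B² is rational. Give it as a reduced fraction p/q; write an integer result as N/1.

196/121

Shared (l₁,l₂,l₃)=(2,6,6): N and (l;000)² cancel in I_A²/I_B².
A: Δ = 2!·2!·10!/15! = 1/90090; Racah Σ t=0..2: t=0:+1/69120 t=1:−1/14400 t=2:+1/69120 = -7/172800; ⇒ 3j(2 6 6; 0 0 0)² = 14/715, sgn -1
B: Δ = 2!·2!·10!/15! = 1/90090; Racah Σ t=1..2: t=1:−1/3628800 t=2:+1/1451520 = 1/2419200; ⇒ 3j(2 6 6; 0 5 -5)² = 11/910, sgn -1
I_A²/I_B² = (14/715)/(11/910) = 196/121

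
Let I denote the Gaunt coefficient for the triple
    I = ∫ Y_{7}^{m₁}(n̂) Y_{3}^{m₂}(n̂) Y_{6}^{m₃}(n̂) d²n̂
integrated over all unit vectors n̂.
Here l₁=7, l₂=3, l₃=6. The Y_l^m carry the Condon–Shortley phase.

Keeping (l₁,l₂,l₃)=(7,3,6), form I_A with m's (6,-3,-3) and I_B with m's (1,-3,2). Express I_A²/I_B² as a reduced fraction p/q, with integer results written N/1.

429/392

l's match ⇒ only the (l;m) 3-j factors differ between A and B.
A: triangle coeff Δ(7,3,6) = 1/2042040; Σ_t [0,0]: t=0:+1/17418240 = 1/17418240; (3j)²=15/952 [(7 3 6; 6 -3 -3)], sign=-1
B: triangle coeff Δ(7,3,6) = 1/2042040; Σ_t [0,0]: t=0:+1/829440 = 1/829440; (3j)²=35/2431 [(7 3 6; 1 -3 2)], sign=+1
I_A²/I_B² = (15/952)/(35/2431) = 429/392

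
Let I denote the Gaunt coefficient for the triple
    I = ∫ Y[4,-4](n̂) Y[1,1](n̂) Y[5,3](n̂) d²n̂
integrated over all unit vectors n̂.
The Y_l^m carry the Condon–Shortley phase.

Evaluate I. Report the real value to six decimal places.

m-sum 0 ✓  L=10 even ✓  3≤5≤5 ✓
Π(2lᵢ+1) = 9×3×11 = 297
triangle coeff Δ(4,1,5) = 1/495
Σ_t [0,0]: t=0:+1/576 = 1/576
(3j)²=5/99 [(4 1 5; 0 0 0)], sign=-1
Σ_t [0,0]: t=0:+1/80640 = 1/80640
(3j)²=1/495 [(4 1 5; -4 1 3)], sign=+1
⇒ 4πI² = 1/33
I = (-1)√(1/33/(4π)) = -0.04910640

-0.049106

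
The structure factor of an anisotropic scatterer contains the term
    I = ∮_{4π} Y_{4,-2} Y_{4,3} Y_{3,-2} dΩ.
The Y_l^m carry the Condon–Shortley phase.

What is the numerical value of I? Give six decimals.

0.000000

-2 + 3 − 2 = -1 ≠ 0: azimuthal integral kills it; I = 0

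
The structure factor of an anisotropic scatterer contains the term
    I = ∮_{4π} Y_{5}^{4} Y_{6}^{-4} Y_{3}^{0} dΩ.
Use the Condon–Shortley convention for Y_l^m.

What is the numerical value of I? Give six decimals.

-0.139560

m-sum 0 ✓  L=14 even ✓  1≤3≤11 ✓
Π(2lᵢ+1) = 11×13×7 = 1001
triangle coeff Δ(5,6,3) = 1/675675
Σ_t [3,5]: t=3:−1/8640 t=4:+1/2304 t=5:−1/8640 = 7/34560
(3j)²=7/429 [(5 6 3; 0 0 0)], sign=-1
Σ_t [0,1]: t=0:+1/161280 t=1:−1/60480 = -1/96768
(3j)²=15/1001 [(5 6 3; 4 -4 0)], sign=+1
⇒ 4πI² = 35/143
I = (-1)√(35/143/(4π)) = -0.13956004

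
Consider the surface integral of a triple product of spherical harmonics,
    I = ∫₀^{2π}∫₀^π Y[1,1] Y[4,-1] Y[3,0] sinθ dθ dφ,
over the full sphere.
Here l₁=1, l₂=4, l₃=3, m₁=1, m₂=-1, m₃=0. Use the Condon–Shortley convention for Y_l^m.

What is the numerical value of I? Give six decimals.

Checks pass: Σm=0; 8 even; l₃=3∈[3,5].
(2·1+1)(2·4+1)(2·3+1) = 189
Δ: 2! 0! 6! / 9! → 1/252
sum: t=1:−1/36 = -1/36
3j²(1 4 3; 0 0 0) = Δ·Π!·Σ² = 4/63  (sign +1)
sum: t=0:+1/72 = 1/72
3j²(1 4 3; 1 -1 0) = Δ·Π!·Σ² = 5/126  (sign -1)
combine: 4πI² = 189·4/63·5/126 = 10/21
take √, sign -1: I = -0.19466390

-0.194664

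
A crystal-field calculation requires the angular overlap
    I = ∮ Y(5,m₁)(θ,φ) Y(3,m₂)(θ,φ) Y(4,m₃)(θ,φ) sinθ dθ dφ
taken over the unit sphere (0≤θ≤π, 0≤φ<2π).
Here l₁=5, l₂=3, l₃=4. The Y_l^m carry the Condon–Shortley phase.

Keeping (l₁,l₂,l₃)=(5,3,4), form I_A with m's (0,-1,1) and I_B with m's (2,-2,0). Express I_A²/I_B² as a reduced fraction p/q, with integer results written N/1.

Same 5,3,4: normalisation and zero-m 3j drop out of the ratio.
A: Δ: 4! 6! 2! / 13! → 1/180180; sum: t=0:+1/5760 t=1:−1/288 t=2:+1/288 = 1/5760; 3j²(5 3 4; 0 -1 1) = Δ·Π!·Σ² = 1/12012  (sign -1)
B: Δ: 4! 6! 2! / 13! → 1/180180; sum: t=0:+1/864 t=1:−1/576 = -1/1728; 3j²(5 3 4; 2 -2 0) = Δ·Π!·Σ² = 5/1287  (sign -1)
I_A²/I_B² = (1/12012)/(5/1287) = 3/140

3/140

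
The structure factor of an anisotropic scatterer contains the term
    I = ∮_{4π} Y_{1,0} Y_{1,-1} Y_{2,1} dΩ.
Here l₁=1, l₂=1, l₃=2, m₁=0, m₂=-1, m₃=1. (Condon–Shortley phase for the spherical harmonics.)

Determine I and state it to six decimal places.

-0.218510

Checks pass: Σm=0; 4 even; l₃=2∈[0,2].
(2·1+1)(2·1+1)(2·2+1) = 45
Δ: 0! 2! 2! / 5! → 1/30
sum: t=0:+1/1 = 1/1
3j²(1 1 2; 0 0 0) = Δ·Π!·Σ² = 2/15  (sign +1)
sum: t=0:+1/2 = 1/2
3j²(1 1 2; 0 -1 1) = Δ·Π!·Σ² = 1/10  (sign -1)
combine: 4πI² = 45·2/15·1/10 = 3/5
take √, sign -1: I = -0.21850969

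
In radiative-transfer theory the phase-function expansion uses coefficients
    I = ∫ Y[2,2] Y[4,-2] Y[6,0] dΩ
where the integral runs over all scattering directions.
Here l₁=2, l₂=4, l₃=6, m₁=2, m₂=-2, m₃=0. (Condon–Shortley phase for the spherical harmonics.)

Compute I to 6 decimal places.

0.061597

Checks pass: Σm=0; 12 even; l₃=6∈[2,6].
(2·2+1)(2·4+1)(2·6+1) = 585
Δ: 0! 4! 8! / 13! → 1/6435
sum: t=0:+1/2304 = 1/2304
3j²(2 4 6; 0 0 0) = Δ·Π!·Σ² = 5/143  (sign +1)
sum: t=0:+1/34560 = 1/34560
3j²(2 4 6; 2 -2 0) = Δ·Π!·Σ² = 1/429  (sign +1)
combine: 4πI² = 585·5/143·1/429 = 75/1573
take √, sign +1: I = 0.06159725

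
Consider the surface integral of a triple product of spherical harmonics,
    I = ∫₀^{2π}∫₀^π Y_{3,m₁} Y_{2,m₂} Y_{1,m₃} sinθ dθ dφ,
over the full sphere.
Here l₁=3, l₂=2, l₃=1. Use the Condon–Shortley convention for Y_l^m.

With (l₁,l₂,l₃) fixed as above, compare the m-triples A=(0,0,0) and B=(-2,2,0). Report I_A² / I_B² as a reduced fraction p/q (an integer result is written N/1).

9/5

l's match ⇒ only the (l;m) 3-j factors differ between A and B.
A: triangle coeff Δ(3,2,1) = 1/105; Σ_t [2,2]: t=2:+1/4 = 1/4; (3j)²=3/35 [(3 2 1; 0 0 0)], sign=-1
B: triangle coeff Δ(3,2,1) = 1/105; Σ_t [4,4]: t=4:+1/24 = 1/24; (3j)²=1/21 [(3 2 1; -2 2 0)], sign=-1
I_A²/I_B² = (3/35)/(1/21) = 9/5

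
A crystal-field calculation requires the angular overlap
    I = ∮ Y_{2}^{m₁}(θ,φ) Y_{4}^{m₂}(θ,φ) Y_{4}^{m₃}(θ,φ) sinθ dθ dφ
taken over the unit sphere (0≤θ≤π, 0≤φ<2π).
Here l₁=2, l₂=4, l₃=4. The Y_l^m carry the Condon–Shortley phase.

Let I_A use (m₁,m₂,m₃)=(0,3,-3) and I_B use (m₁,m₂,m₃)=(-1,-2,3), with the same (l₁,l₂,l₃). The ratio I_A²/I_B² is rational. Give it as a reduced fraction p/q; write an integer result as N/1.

7/75

l's match ⇒ only the (l;m) 3-j factors differ between A and B.
A: triangle coeff Δ(2,4,4) = 1/13860; Σ_t [1,2]: t=1:−1/720 t=2:+1/480 = 1/1440; (3j)²=7/1980 [(2 4 4; 0 3 -3)], sign=-1
B: triangle coeff Δ(2,4,4) = 1/13860; Σ_t [1,2]: t=1:−1/240 t=2:+1/1440 = -1/288; (3j)²=5/132 [(2 4 4; -1 -2 3)], sign=+1
I_A²/I_B² = (7/1980)/(5/132) = 7/75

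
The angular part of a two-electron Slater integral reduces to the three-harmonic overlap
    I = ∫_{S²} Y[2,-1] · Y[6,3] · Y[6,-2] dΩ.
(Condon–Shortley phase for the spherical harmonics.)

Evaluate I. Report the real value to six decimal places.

-0.140463

Checks pass: Σm=0; 14 even; l₃=6∈[4,8].
(2·2+1)(2·6+1)(2·6+1) = 845
Δ: 2! 2! 10! / 15! → 1/90090
sum: t=0:+1/69120 t=1:−1/14400 t=2:+1/69120 = -7/172800
3j²(2 6 6; 0 0 0) = Δ·Π!·Σ² = 14/715  (sign -1)
sum: t=1:−1/161280 t=2:+1/60480 = 1/96768
3j²(2 6 6; -1 3 -2) = Δ·Π!·Σ² = 15/1001  (sign +1)
combine: 4πI² = 845·14/715·15/1001 = 30/121
take √, sign -1: I = -0.14046335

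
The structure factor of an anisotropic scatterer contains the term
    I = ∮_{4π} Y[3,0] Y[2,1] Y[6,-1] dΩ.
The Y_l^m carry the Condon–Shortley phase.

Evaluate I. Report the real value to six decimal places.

0.000000

triangle: need 1≤l₃≤5, have 6; I=0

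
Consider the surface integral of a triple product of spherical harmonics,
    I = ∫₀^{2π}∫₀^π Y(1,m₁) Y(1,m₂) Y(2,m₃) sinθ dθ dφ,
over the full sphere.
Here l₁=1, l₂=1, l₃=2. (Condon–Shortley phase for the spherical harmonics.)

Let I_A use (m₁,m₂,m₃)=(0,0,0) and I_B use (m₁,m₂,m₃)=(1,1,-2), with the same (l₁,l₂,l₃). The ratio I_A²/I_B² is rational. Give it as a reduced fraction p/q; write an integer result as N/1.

l's match ⇒ only the (l;m) 3-j factors differ between A and B.
A: triangle coeff Δ(1,1,2) = 1/30; Σ_t [0,0]: t=0:+1/1 = 1/1; (3j)²=2/15 [(1 1 2; 0 0 0)], sign=+1
B: triangle coeff Δ(1,1,2) = 1/30; Σ_t [0,0]: t=0:+1/4 = 1/4; (3j)²=1/5 [(1 1 2; 1 1 -2)], sign=+1
I_A²/I_B² = (2/15)/(1/5) = 2/3

2/3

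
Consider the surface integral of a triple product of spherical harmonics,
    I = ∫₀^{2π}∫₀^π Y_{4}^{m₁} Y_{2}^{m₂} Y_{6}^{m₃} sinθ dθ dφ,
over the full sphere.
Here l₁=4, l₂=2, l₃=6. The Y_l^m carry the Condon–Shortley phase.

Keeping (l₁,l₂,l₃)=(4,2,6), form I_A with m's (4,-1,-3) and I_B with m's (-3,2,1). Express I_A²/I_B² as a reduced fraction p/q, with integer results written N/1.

Same 4,2,6: normalisation and zero-m 3j drop out of the ratio.
A: Δ: 0! 8! 4! / 13! → 1/6435; sum: t=0:+1/241920 = 1/241920; 3j²(4 2 6; 4 -1 -3) = Δ·Π!·Σ² = 1/715  (sign -1)
B: Δ: 0! 8! 4! / 13! → 1/6435; sum: t=0:+1/120960 = 1/120960; 3j²(4 2 6; -3 2 1) = Δ·Π!·Σ² = 1/1287  (sign -1)
I_A²/I_B² = (1/715)/(1/1287) = 9/5

9/5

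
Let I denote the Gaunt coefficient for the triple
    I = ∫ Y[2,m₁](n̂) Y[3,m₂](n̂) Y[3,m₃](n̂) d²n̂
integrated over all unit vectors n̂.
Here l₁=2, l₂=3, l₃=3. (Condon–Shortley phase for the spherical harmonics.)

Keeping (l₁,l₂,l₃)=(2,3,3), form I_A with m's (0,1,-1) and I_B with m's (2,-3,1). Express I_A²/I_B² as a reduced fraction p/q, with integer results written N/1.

9/10

Same 2,3,3: normalisation and zero-m 3j drop out of the ratio.
A: Δ: 2! 2! 4! / 9! → 1/3780; sum: t=0:+1/96 t=1:−1/6 t=2:+1/16 = -3/32; 3j²(2 3 3; 0 1 -1) = Δ·Π!·Σ² = 3/140  (sign -1)
B: Δ: 2! 2! 4! / 9! → 1/3780; sum: t=0:+1/96 = 1/96; 3j²(2 3 3; 2 -3 1) = Δ·Π!·Σ² = 1/42  (sign +1)
I_A²/I_B² = (3/140)/(1/42) = 9/10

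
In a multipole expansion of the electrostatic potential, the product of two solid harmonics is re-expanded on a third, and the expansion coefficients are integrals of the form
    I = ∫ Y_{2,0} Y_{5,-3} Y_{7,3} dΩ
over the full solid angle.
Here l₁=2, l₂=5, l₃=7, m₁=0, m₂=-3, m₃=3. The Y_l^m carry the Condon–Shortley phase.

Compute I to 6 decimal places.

-0.186208

Checks pass: Σm=0; 14 even; l₃=7∈[3,7].
(2·2+1)(2·5+1)(2·7+1) = 825
Δ: 0! 4! 10! / 15! → 1/15015
sum: t=0:+1/57600 = 1/57600
3j²(2 5 7; 0 0 0) = Δ·Π!·Σ² = 21/715  (sign -1)
sum: t=0:+1/322560 = 1/322560
3j²(2 5 7; 0 -3 3) = Δ·Π!·Σ² = 18/1001  (sign +1)
combine: 4πI² = 825·21/715·18/1001 = 810/1859
take √, sign -1: I = -0.18620781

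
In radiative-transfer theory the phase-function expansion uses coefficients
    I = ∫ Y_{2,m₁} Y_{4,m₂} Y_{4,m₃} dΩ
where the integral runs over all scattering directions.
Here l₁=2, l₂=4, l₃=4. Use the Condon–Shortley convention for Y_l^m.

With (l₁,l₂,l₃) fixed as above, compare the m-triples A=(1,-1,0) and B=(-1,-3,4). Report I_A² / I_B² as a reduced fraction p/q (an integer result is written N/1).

5/98

l's match ⇒ only the (l;m) 3-j factors differ between A and B.
A: triangle coeff Δ(2,4,4) = 1/13860; Σ_t [0,1]: t=0:+1/72 t=1:−1/96 = 1/288; (3j)²=1/462 [(2 4 4; 1 -1 0)], sign=+1
B: triangle coeff Δ(2,4,4) = 1/13860; Σ_t [1,1]: t=1:−1/1440 = -1/1440; (3j)²=7/165 [(2 4 4; -1 -3 4)], sign=-1
I_A²/I_B² = (1/462)/(7/165) = 5/98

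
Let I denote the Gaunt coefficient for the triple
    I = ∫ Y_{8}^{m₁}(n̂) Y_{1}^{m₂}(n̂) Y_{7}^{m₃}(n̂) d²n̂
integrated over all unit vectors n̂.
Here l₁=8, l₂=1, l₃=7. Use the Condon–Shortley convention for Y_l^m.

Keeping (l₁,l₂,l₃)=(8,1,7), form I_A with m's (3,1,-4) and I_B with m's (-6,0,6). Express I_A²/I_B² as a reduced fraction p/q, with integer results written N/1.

Same 8,1,7: normalisation and zero-m 3j drop out of the ratio.
A: Δ: 2! 14! 0! / 17! → 1/2040; sum: t=2:+1/479001600 = 1/479001600; 3j²(8 1 7; 3 1 -4) = Δ·Π!·Σ² = 1/204  (sign -1)
B: Δ: 2! 14! 0! / 17! → 1/2040; sum: t=1:−1/6227020800 = -1/6227020800; 3j²(8 1 7; -6 0 6) = Δ·Π!·Σ² = 7/510  (sign +1)
I_A²/I_B² = (1/204)/(7/510) = 5/14

5/14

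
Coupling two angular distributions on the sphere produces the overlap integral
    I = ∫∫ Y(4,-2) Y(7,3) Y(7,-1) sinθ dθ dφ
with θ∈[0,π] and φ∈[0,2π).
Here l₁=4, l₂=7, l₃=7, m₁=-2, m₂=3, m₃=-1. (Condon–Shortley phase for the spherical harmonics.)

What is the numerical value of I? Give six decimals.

m-sum 0 ✓  L=18 even ✓  3≤7≤11 ✓
Π(2lᵢ+1) = 9×15×15 = 2025
triangle coeff Δ(4,7,7) = 1/58198140
Σ_t [0,4]: t=0:+1/17418240 t=1:−1/622080 t=2:+1/230400 t=3:−1/622080 t=4:+1/17418240 = 1/806400
(3j)²=2268/230945 [(4 7 7; 0 0 0)], sign=-1
Σ_t [2,4]: t=2:+1/7741440 t=3:−1/1088640 t=4:+1/1658880 = -13/69672960
(3j)²=325/149226 [(4 7 7; -2 3 -1)], sign=-1
⇒ 4πI² = 546750/12623809
I = (+1)√(546750/12623809/(4π)) = 0.05870759

0.058708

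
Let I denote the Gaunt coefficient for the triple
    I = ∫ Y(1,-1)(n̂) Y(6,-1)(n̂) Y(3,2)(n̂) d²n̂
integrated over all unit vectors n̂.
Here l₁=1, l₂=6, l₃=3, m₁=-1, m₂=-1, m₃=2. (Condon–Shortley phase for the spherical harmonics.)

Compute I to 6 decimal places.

0.000000

l₃=3 ∉ [5,7] — triangle fails ⇒ I = 0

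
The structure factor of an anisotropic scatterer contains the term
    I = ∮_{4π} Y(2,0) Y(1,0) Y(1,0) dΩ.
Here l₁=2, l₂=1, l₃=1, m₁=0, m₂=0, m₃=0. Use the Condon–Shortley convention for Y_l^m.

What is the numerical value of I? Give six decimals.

m-sum 0 ✓  L=4 even ✓  1≤1≤3 ✓
Π(2lᵢ+1) = 5×3×3 = 45
triangle coeff Δ(2,1,1) = 1/30
Σ_t [1,1]: t=1:−1/1 = -1/1
(3j)²=2/15 [(2 1 1; 0 0 0)], sign=+1
(m-triple is (0,0,0) — same symbol as above.)
⇒ 4πI² = 4/5
I = (+1)√(4/5/(4π)) = 0.25231325

0.252313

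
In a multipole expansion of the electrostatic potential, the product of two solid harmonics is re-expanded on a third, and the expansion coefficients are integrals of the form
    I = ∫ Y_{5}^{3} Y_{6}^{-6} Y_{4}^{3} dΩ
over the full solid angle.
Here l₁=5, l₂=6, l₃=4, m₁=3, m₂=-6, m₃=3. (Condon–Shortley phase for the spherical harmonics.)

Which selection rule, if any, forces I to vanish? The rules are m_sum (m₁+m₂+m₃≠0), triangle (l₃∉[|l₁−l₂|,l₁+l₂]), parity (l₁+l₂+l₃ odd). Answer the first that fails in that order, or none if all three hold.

azimuthal sum: 3 − 6 + 3 = 0  ✓
1 ≤ 4 ≤ 11 (triangle on l)  ✓
L = 5 + 6 + 4 = 15 (odd)  ✗

parity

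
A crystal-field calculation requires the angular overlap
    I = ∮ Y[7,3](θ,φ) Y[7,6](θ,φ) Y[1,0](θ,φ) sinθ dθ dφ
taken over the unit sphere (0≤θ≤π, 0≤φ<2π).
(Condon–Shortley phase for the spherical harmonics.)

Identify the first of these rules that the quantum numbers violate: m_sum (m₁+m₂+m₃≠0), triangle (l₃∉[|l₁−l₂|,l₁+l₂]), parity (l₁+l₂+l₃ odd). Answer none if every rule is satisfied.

m_sum

Σmᵢ = 9  ✗
l₃∈[|l₁−l₂|,l₁+l₂]=[0,14], have l₃=1
Σlᵢ = 15 ⇒ odd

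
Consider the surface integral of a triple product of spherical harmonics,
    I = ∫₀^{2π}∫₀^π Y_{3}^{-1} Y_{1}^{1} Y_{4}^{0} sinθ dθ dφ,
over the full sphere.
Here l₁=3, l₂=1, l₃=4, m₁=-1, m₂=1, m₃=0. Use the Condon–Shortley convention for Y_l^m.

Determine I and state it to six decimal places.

0.150786

Checks pass: Σm=0; 8 even; l₃=4∈[2,4].
(2·3+1)(2·1+1)(2·4+1) = 189
Δ: 0! 6! 2! / 9! → 1/252
sum: t=0:+1/36 = 1/36
3j²(3 1 4; 0 0 0) = Δ·Π!·Σ² = 4/63  (sign +1)
sum: t=0:+1/96 = 1/96
3j²(3 1 4; -1 1 0) = Δ·Π!·Σ² = 1/42  (sign +1)
combine: 4πI² = 189·4/63·1/42 = 2/7
take √, sign +1: I = 0.15078601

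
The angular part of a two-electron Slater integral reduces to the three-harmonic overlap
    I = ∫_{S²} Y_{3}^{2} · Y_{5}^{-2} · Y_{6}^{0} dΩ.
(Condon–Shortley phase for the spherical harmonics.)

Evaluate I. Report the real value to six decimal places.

-0.165130

Checks pass: Σm=0; 14 even; l₃=6∈[2,8].
(2·3+1)(2·5+1)(2·6+1) = 1001
Δ: 2! 4! 8! / 15! → 1/675675
sum: t=0:+1/8640 t=1:−1/2304 t=2:+1/8640 = -7/34560
3j²(3 5 6; 0 0 0) = Δ·Π!·Σ² = 7/429  (sign -1)
sum: t=0:+1/8640 t=1:−1/34560 = 1/11520
3j²(3 5 6; 2 -2 0) = Δ·Π!·Σ² = 3/143  (sign +1)
combine: 4πI² = 1001·7/429·3/143 = 49/143
take √, sign -1: I = -0.16512966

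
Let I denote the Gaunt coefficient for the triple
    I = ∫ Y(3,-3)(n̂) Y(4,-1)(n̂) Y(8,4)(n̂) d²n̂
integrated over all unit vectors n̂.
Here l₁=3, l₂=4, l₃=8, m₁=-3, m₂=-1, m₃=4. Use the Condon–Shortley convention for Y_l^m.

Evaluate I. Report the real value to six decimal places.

0.000000

|3−4|≤8≤3+4 violated ⇒ I = 0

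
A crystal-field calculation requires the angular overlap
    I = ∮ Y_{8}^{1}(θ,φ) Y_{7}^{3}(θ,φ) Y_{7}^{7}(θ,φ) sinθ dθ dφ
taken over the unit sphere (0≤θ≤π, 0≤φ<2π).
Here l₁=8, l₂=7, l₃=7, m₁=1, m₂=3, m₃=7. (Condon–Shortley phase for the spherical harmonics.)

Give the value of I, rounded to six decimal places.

1 + 3 + 7 = 11 ≠ 0: azimuthal integral kills it; I = 0

0.000000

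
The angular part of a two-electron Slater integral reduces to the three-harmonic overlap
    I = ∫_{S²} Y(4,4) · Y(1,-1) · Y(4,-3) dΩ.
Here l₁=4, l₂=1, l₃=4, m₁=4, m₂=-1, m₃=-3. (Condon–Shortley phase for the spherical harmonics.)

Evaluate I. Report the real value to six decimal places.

0.000000

Σlᵢ=9 odd — θ-integrand is odd under cosθ→−cosθ; I=0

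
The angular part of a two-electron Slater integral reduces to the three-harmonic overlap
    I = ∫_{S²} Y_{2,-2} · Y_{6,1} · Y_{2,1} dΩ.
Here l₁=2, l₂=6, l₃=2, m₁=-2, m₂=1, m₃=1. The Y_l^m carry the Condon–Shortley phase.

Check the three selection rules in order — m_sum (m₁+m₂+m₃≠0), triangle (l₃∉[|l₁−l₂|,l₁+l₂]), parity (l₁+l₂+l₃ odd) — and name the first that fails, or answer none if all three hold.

Σmᵢ = 0  ✓
l₃∈[|l₁−l₂|,l₁+l₂]=[4,8], have l₃=2  ✗
Σlᵢ = 10 ⇒ even

triangle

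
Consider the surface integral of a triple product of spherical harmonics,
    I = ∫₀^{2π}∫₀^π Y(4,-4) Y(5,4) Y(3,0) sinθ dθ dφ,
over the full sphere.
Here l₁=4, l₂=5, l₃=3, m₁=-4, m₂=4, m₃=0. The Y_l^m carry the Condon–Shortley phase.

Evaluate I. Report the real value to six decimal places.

m-sum 0 ✓  L=12 even ✓  1≤3≤9 ✓
Π(2lᵢ+1) = 9×11×7 = 693
triangle coeff Δ(4,5,3) = 1/180180
Σ_t [2,4]: t=2:+1/576 t=3:−1/144 t=4:+1/576 = -1/288
(3j)²=20/1001 [(4 5 3; 0 0 0)], sign=+1
Σ_t [6,6]: t=6:+1/8640 = 1/8640
(3j)²=28/715 [(4 5 3; -4 4 0)], sign=-1
⇒ 4πI² = 1008/1859
I = (-1)√(1008/1859/(4π)) = -0.20772350

-0.207724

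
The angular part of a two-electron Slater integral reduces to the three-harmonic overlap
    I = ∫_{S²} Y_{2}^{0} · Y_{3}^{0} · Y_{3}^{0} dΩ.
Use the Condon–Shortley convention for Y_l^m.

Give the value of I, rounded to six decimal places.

Checks pass: Σm=0; 8 even; l₃=3∈[1,5].
(2·2+1)(2·3+1)(2·3+1) = 245
Δ: 2! 2! 4! / 9! → 1/3780
sum: t=0:+1/24 t=1:−1/4 t=2:+1/24 = -1/6
3j²(2 3 3; 0 0 0) = Δ·Π!·Σ² = 4/105  (sign +1)
(m-triple is (0,0,0) — same symbol as above.)
combine: 4πI² = 245·4/105·4/105 = 16/45
take √, sign +1: I = 0.16820883

0.168209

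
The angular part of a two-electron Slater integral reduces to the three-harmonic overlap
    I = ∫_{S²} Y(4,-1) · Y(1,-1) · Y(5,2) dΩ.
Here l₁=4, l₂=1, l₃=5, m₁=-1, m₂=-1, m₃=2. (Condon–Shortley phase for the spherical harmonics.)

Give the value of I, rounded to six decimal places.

0.225034

Rules hold: Σm=0, L=10 even, 3≤5≤5.
N = 9·3·11 = 297
Δ = 0!·8!·2!/11! = 1/495
Racah Σ t=0..0: t=0:+1/576 = 1/576
⇒ 3j(4 1 5; 0 0 0)² = 5/99, sgn -1
Racah Σ t=0..0: t=0:+1/1440 = 1/1440
⇒ 3j(4 1 5; -1 -1 2)² = 7/165, sgn -1
4πI² = N·(3j₀)²·(3jₘ)² = 7/11
I = +1·√(0.636364/4π) = 0.22503380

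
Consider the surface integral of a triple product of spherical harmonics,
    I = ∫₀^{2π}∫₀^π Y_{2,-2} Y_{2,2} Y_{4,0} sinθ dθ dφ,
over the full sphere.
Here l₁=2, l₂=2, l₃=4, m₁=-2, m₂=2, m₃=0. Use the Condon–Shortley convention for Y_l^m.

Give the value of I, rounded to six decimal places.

Checks pass: Σm=0; 8 even; l₃=4∈[0,4].
(2·2+1)(2·2+1)(2·4+1) = 225
Δ: 0! 4! 4! / 9! → 1/630
sum: t=0:+1/16 = 1/16
3j²(2 2 4; 0 0 0) = Δ·Π!·Σ² = 2/35  (sign +1)
sum: t=0:+1/576 = 1/576
3j²(2 2 4; -2 2 0) = Δ·Π!·Σ² = 1/630  (sign +1)
combine: 4πI² = 225·2/35·1/630 = 1/49
take √, sign +1: I = 0.04029926

0.040299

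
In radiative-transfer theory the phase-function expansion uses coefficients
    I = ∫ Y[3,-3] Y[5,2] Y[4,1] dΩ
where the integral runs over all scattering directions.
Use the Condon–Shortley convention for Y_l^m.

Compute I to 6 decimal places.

-0.179179

m-sum 0 ✓  L=12 even ✓  2≤4≤8 ✓
Π(2lᵢ+1) = 7×11×9 = 693
triangle coeff Δ(3,5,4) = 1/180180
Σ_t [1,3]: t=1:−1/576 t=2:+1/144 t=3:−1/576 = 1/288
(3j)²=20/1001 [(3 5 4; 0 0 0)], sign=+1
Σ_t [4,4]: t=4:+1/1728 = 1/1728
(3j)²=25/858 [(3 5 4; -3 2 1)], sign=-1
⇒ 4πI² = 750/1859
I = (-1)√(750/1859/(4π)) = -0.17917854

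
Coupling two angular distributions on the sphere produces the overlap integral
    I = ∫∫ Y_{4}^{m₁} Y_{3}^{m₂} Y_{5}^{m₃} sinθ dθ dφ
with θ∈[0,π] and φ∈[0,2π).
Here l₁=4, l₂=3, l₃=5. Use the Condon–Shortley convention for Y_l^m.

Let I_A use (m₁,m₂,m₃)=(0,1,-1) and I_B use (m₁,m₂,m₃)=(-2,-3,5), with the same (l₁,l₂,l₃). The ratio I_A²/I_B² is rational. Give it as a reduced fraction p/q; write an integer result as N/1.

121/315

Shared (l₁,l₂,l₃)=(4,3,5): N and (l;000)² cancel in I_A²/I_B².
A: Δ = 2!·6!·4!/13! = 1/180180; Racah Σ t=0..2: t=0:+1/2304 t=1:−1/216 t=2:+1/384 = -11/6912; ⇒ 3j(4 3 5; 0 1 -1)² = 11/1638, sgn -1
B: Δ = 2!·6!·4!/13! = 1/180180; Racah Σ t=0..0: t=0:+1/34560 = 1/34560; ⇒ 3j(4 3 5; -2 -3 5)² = 5/286, sgn +1
I_A²/I_B² = (11/1638)/(5/286) = 121/315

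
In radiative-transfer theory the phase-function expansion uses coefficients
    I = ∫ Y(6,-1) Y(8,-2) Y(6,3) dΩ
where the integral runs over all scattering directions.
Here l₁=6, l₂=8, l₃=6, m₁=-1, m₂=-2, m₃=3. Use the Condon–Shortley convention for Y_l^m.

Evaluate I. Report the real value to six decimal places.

Checks pass: Σm=0; 20 even; l₃=6∈[2,14].
(2·6+1)(2·8+1)(2·6+1) = 2873
Δ: 8! 4! 8! / 21! → 1/1309458150
sum: t=2:+1/49766400 t=3:−1/3110400 t=4:+1/1327104 t=5:−1/3110400 t=6:+1/49766400 = 1/6635520
3j²(6 8 6; 0 0 0) = Δ·Π!·Σ² = 350/46189  (sign +1)
sum: t=3:−1/12441600 t=4:+1/4976640 t=5:−1/14515200 t=6:+1/348364800 = 19/348364800
3j²(6 8 6; -1 -2 3) = Δ·Π!·Σ² = 19/2431  (sign -1)
combine: 4πI² = 2873·350/46189·19/2431 = 350/2057
take √, sign -1: I = -0.11636221

-0.116362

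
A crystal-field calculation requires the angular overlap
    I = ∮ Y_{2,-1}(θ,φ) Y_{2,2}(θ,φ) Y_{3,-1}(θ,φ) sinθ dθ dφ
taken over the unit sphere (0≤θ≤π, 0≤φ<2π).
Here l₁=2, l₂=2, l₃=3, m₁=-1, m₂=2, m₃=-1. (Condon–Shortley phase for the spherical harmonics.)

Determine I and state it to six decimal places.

Σlᵢ=7 odd — θ-integrand is odd under cosθ→−cosθ; I=0

0.000000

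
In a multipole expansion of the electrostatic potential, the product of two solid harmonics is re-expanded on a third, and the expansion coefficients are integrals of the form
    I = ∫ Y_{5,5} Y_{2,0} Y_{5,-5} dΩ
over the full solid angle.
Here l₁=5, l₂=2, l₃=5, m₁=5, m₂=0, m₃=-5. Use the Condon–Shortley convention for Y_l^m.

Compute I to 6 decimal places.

0.242609

Rules hold: Σm=0, L=12 even, 3≤5≤7.
N = 11·5·11 = 605
Δ = 2!·8!·2!/13! = 1/38610
Racah Σ t=0..2: t=0:+1/2880 t=1:−1/576 t=2:+1/2880 = -1/960
⇒ 3j(5 2 5; 0 0 0)² = 10/429, sgn +1
Racah Σ t=0..0: t=0:+1/161280 = 1/161280
⇒ 3j(5 2 5; 5 0 -5)² = 15/286, sgn +1
4πI² = N·(3j₀)²·(3jₘ)² = 125/169
I = +1·√(0.739645/4π) = 0.24260890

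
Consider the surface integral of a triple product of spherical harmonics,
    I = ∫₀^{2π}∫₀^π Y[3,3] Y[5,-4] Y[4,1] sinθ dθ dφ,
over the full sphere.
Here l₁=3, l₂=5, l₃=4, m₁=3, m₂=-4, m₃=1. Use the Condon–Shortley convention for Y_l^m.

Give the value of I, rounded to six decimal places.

-0.186208

m-sum 0 ✓  L=12 even ✓  2≤4≤8 ✓
Π(2lᵢ+1) = 7×11×9 = 693
triangle coeff Δ(3,5,4) = 1/180180
Σ_t [1,3]: t=1:−1/576 t=2:+1/144 t=3:−1/576 = 1/288
(3j)²=20/1001 [(3 5 4; 0 0 0)], sign=+1
Σ_t [0,0]: t=0:+1/5760 = 1/5760
(3j)²=9/286 [(3 5 4; 3 -4 1)], sign=-1
⇒ 4πI² = 810/1859
I = (-1)√(810/1859/(4π)) = -0.18620781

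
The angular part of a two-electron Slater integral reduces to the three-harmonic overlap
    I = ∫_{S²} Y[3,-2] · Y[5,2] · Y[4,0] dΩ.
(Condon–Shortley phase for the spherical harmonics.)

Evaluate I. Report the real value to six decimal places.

m-sum 0 ✓  L=12 even ✓  2≤4≤8 ✓
Π(2lᵢ+1) = 7×11×9 = 693
triangle coeff Δ(3,5,4) = 1/180180
Σ_t [1,3]: t=1:−1/576 t=2:+1/144 t=3:−1/576 = 1/288
(3j)²=20/1001 [(3 5 4; 0 0 0)], sign=+1
Σ_t [3,4]: t=3:−1/576 t=4:+1/864 = -1/1728
(3j)²=5/1287 [(3 5 4; -2 2 0)], sign=-1
⇒ 4πI² = 100/1859
I = (-1)√(100/1859/(4π)) = -0.06542675

-0.065427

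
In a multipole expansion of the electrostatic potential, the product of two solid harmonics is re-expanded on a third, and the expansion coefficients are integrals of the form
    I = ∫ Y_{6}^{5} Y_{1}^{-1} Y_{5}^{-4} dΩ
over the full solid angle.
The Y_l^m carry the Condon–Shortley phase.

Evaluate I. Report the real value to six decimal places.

Rules hold: Σm=0, L=12 even, 5≤5≤7.
N = 13·3·11 = 429
Δ = 2!·10!·0!/13! = 1/858
Racah Σ t=1..1: t=1:−1/14400 = -1/14400
⇒ 3j(6 1 5; 0 0 0)² = 6/143, sgn +1
Racah Σ t=0..0: t=0:+1/725760 = 1/725760
⇒ 3j(6 1 5; 5 -1 -4)² = 5/78, sgn -1
4πI² = N·(3j₀)²·(3jₘ)² = 15/13
I = -1·√(1.15385/4π) = -0.30301841

-0.303018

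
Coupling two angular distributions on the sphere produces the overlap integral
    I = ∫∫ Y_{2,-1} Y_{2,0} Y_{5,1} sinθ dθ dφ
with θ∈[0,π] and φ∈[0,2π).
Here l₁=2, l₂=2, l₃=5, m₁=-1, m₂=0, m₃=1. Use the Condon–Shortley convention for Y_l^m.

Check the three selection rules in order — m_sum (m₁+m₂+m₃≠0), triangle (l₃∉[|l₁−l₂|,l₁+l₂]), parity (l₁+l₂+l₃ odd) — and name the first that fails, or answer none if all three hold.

triangle

azimuthal sum: -1 + 0 + 1 = 0  ✓
0 ≤ 5 ≤ 4 (triangle on l)  ✗
L = 2 + 2 + 5 = 9 (odd)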